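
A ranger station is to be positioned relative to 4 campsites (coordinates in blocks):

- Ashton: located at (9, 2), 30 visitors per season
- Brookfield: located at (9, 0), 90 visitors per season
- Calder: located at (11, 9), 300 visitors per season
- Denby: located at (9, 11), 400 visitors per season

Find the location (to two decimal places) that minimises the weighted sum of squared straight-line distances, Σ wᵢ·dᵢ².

(9.73, 8.73)

The minimiser of Σwᵢ‖p−pᵢ‖² is the weighted centroid p* = (Σwᵢpᵢ)/(Σwᵢ).
Σwᵢ = 820.
Σwᵢxᵢ = 30·9 + 90·9 + 300·11 + 400·9 = 7980.
Σwᵢyᵢ = 30·2 + 90·0 + 300·9 + 400·11 = 7160.
x* = 7980/820 = 9.73, y* = 7160/820 = 8.73.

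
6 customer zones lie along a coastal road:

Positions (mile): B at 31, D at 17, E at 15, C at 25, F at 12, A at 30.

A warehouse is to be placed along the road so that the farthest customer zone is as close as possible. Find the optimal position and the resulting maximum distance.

The 1-center on a line is the midpoint of the two extreme points: leftmost at 12, rightmost at 31.
Optimal location = (12 + 31)/2 = 21.5; maximum distance = (31 − 12)/2 = 9.5.

location 21.5, max distance 9.5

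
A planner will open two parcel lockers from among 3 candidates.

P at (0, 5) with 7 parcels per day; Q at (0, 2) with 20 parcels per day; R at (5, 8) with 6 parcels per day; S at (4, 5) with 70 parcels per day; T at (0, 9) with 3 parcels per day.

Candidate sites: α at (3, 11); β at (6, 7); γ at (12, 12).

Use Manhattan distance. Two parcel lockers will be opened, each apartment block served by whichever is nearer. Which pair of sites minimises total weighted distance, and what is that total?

Evaluate every pair (each demand assigned to the nearer of the two):
  {α, β}: total = 583
  {β, γ}: total = 592
  {α, γ}: total = 838
Best pair: {α, β} with total 583.

{α, β}, total 583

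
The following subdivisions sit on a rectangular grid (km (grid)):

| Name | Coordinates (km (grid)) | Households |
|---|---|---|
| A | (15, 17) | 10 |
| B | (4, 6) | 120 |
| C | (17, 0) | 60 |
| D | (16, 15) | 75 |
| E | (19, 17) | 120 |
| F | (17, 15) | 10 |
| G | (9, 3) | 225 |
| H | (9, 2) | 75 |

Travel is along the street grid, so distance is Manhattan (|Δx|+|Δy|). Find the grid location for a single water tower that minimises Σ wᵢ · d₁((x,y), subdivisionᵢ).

(9, 3)

Manhattan distance separates: Σwᵢ(|x−xᵢ|+|y−yᵢ|) = Σwᵢ|x−xᵢ| + Σwᵢ|y−yᵢ|, so x and y are optimised independently as 1-D weighted medians.
Total weight W = 695; half = 347.5.
x-coordinate, sorted with cumulative weight:
  x=4 (B, w=120) cum 120
  x=9 (G, w=225) cum 345
  x=9 (H, w=75) cum 420  ← median
  x=15 (A, w=10) cum 430
  x=16 (D, w=75) cum 505
  x=17 (C, w=60) cum 565
  x=17 (F, w=10) cum 575
  x=19 (E, w=120) cum 695
⇒ x* = 9
y-coordinate, sorted with cumulative weight:
  y=0 (C, w=60) cum 60
  y=2 (H, w=75) cum 135
  y=3 (G, w=225) cum 360  ← median
  y=6 (B, w=120) cum 480
  y=15 (D, w=75) cum 555
  y=15 (F, w=10) cum 565
  y=17 (A, w=10) cum 575
  y=17 (E, w=120) cum 695
⇒ y* = 3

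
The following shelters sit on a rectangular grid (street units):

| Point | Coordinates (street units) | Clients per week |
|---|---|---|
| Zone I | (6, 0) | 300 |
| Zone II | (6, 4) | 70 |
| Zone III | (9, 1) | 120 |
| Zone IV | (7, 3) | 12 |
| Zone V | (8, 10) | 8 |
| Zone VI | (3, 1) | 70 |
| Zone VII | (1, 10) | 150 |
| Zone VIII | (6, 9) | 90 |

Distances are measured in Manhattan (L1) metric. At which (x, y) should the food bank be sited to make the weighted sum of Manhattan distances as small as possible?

Manhattan distance separates: Σwᵢ(|x−xᵢ|+|y−yᵢ|) = Σwᵢ|x−xᵢ| + Σwᵢ|y−yᵢ|, so x and y are optimised independently as 1-D weighted medians.
Total weight W = 820; half = 410.
x-coordinate, sorted with cumulative weight:
  x=1 (Zone VII, w=150) cum 150
  x=3 (Zone VI, w=70) cum 220
  x=6 (Zone I, w=300) cum 520  ← median
  x=6 (Zone II, w=70) cum 590
  x=6 (Zone VIII, w=90) cum 680
  x=7 (Zone IV, w=12) cum 692
  x=8 (Zone V, w=8) cum 700
  x=9 (Zone III, w=120) cum 820
⇒ x* = 6
y-coordinate, sorted with cumulative weight:
  y=0 (Zone I, w=300) cum 300
  y=1 (Zone III, w=120) cum 420  ← median
  y=1 (Zone VI, w=70) cum 490
  y=3 (Zone IV, w=12) cum 502
  y=4 (Zone II, w=70) cum 572
  y=9 (Zone VIII, w=90) cum 662
  y=10 (Zone V, w=8) cum 670
  y=10 (Zone VII, w=150) cum 820
⇒ y* = 1

(6, 1)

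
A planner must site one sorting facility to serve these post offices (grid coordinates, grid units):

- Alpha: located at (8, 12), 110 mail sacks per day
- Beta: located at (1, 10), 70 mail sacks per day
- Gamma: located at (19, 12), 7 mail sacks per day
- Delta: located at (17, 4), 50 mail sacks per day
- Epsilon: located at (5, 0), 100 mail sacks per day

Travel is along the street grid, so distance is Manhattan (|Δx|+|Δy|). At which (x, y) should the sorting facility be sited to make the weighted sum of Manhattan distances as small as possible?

(5, 10)

Manhattan distance separates: Σwᵢ(|x−xᵢ|+|y−yᵢ|) = Σwᵢ|x−xᵢ| + Σwᵢ|y−yᵢ|, so x and y are optimised independently as 1-D weighted medians.
Total weight W = 337; half = 168.5.
x-coordinate, sorted with cumulative weight:
  x=1 (Beta, w=70) cum 70
  x=5 (Epsilon, w=100) cum 170  ← median
  x=8 (Alpha, w=110) cum 280
  x=17 (Delta, w=50) cum 330
  x=19 (Gamma, w=7) cum 337
⇒ x* = 5
y-coordinate, sorted with cumulative weight:
  y=0 (Epsilon, w=100) cum 100
  y=4 (Delta, w=50) cum 150
  y=10 (Beta, w=70) cum 220  ← median
  y=12 (Alpha, w=110) cum 330
  y=12 (Gamma, w=7) cum 337
⇒ y* = 10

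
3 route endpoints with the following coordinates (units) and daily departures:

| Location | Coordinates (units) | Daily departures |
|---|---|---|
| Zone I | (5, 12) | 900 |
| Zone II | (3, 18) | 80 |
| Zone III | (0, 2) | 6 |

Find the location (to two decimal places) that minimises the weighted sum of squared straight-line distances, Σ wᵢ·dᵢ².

The minimiser of Σwᵢ‖p−pᵢ‖² is the weighted centroid p* = (Σwᵢpᵢ)/(Σwᵢ).
Σwᵢ = 986.
Σwᵢxᵢ = 900·5 + 80·3 + 6·0 = 4740.
Σwᵢyᵢ = 900·12 + 80·18 + 6·2 = 12252.
x* = 4740/986 = 4.81, y* = 12252/986 = 12.43.

(4.81, 12.43)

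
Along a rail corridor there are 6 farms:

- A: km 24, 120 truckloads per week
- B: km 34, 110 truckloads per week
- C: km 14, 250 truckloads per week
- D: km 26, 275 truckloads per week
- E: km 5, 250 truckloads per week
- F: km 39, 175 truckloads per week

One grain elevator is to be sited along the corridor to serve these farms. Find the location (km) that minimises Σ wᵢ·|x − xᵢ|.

For a sum of weighted absolute distances on a line, the optimum is the weighted median (not the mean). Total weight W = 1180; half-weight = 590.
Sort by position and accumulate weight:
  km 5 (E, w=250) → cum 250
  km 14 (C, w=250) → cum 500
  km 24 (A, w=120) → cum 620  ≥ 590 → median here
  km 26 (D, w=275) → cum 895
  km 34 (B, w=110) → cum 1005
  km 39 (F, w=175) → cum 1180
Optimal location: km 24.

x = 24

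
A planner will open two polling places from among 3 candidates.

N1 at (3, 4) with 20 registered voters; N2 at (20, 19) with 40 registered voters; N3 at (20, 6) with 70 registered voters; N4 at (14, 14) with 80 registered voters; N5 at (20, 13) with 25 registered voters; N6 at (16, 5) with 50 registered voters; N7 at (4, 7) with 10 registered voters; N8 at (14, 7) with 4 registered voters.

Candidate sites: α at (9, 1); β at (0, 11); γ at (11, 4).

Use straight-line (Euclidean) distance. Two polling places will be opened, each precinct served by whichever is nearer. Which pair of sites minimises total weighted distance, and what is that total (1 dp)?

{β, γ}, total 2979.3

Evaluate every pair (each demand assigned to the nearer of the two):
  {β, γ}: total = 2979.3
  {α, γ}: total = 2980.7
  {α, β}: total = 3835.9
Best pair: {β, γ} with total 2979.3.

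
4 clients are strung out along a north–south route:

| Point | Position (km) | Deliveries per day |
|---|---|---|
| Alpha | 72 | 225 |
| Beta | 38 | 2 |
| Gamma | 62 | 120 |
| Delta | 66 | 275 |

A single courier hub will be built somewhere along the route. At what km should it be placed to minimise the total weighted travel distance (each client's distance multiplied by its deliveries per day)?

x = 66

For a sum of weighted absolute distances on a line, the optimum is the weighted median (not the mean). Total weight W = 622; half-weight = 311.
Sort by position and accumulate weight:
  km 38 (Beta, w=2) → cum 2
  km 62 (Gamma, w=120) → cum 122
  km 66 (Delta, w=275) → cum 397  ≥ 311 → median here
  km 72 (Alpha, w=225) → cum 622
Optimal location: km 66.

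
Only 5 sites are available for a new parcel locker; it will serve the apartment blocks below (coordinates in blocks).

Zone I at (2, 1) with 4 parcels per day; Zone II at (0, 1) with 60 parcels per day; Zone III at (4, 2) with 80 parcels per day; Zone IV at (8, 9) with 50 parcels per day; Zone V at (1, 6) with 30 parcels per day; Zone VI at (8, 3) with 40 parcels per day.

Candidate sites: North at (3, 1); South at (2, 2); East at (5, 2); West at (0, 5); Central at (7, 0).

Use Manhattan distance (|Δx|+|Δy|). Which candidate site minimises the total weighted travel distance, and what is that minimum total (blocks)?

East, total 1356 blocks

Total weighted distance at each candidate:
  North (3, 1): total = 1484
  South (2, 2): total = 1424
  East (5, 2): total = 1356
  West (0, 5): total = 1884
  Central (7, 0): total = 1924
Minimum is at East with total 1356 blocks.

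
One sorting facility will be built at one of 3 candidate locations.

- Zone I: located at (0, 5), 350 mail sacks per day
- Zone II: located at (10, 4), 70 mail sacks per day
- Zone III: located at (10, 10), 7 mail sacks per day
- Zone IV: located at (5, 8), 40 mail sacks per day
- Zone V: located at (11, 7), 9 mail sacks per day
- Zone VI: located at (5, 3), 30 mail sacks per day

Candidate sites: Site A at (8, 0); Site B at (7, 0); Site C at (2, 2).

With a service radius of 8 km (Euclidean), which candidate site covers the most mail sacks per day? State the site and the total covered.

Site C, covering 420

Coverage radius r = 8 km; a point is covered iff (Δx)²+(Δy)² ≤ 8² = 64.
  Site A (8, 0): covers {Zone II, Zone V, Zone VI} → 109
  Site B (7, 0): covers {Zone II, Zone VI} → 100
  Site C (2, 2): covers {Zone I, Zone IV, Zone VI} → 420
Maximum coverage at Site C: 420 mail sacks per day.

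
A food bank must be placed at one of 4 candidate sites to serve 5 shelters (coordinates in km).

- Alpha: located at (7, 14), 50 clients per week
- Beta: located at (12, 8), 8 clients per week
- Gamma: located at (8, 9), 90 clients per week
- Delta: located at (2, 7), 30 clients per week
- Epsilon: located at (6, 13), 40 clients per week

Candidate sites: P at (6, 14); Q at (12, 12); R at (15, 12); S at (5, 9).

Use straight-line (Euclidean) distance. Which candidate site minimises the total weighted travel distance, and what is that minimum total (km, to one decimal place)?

Total weighted distance at each candidate:
  P (6, 14): total = 884.4
  Q (12, 12): total = 1330.0
  R (15, 12): total = 1917.8
  S (5, 9): total = 868.9
Minimum is at S with total 868.9 km.

S, total 868.9 km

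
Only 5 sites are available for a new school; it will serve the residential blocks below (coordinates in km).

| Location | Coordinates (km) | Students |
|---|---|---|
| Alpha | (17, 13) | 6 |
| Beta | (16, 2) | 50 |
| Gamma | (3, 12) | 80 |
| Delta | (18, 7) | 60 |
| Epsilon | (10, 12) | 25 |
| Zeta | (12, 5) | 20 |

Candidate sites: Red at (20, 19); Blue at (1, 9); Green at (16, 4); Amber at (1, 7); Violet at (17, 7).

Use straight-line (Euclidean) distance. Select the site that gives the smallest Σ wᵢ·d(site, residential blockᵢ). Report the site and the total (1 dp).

Total weighted distance at each candidate:
  Red (20, 19): total = 3741.8
  Blue (1, 9): total = 2713.3
  Green (16, 4): total = 1924.3
  Amber (1, 7): total = 2824.9
  Violet (17, 7): total = 1863.0
Minimum is at Violet with total 1863.0 km.

Violet, total 1863.0 km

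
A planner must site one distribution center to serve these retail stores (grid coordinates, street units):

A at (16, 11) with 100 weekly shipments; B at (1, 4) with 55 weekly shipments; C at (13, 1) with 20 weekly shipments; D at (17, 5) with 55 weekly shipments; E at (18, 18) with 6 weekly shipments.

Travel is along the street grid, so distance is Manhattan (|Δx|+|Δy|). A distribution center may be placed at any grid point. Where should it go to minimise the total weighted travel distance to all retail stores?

Manhattan distance separates: Σwᵢ(|x−xᵢ|+|y−yᵢ|) = Σwᵢ|x−xᵢ| + Σwᵢ|y−yᵢ|, so x and y are optimised independently as 1-D weighted medians.
Total weight W = 236; half = 118.
x-coordinate, sorted with cumulative weight:
  x=1 (B, w=55) cum 55
  x=13 (C, w=20) cum 75
  x=16 (A, w=100) cum 175  ← median
  x=17 (D, w=55) cum 230
  x=18 (E, w=6) cum 236
⇒ x* = 16
y-coordinate, sorted with cumulative weight:
  y=1 (C, w=20) cum 20
  y=4 (B, w=55) cum 75
  y=5 (D, w=55) cum 130  ← median
  y=11 (A, w=100) cum 230
  y=18 (E, w=6) cum 236
⇒ y* = 5

(16, 5)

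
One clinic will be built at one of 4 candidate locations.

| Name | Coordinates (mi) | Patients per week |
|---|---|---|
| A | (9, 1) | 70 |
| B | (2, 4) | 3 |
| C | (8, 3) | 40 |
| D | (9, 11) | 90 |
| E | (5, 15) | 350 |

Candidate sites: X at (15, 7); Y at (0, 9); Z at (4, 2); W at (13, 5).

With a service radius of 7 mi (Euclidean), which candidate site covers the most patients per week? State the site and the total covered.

Z, covering 113

Coverage radius r = 7 mi; a point is covered iff (Δx)²+(Δy)² ≤ 7² = 49.
  X (15, 7): covers {none} → 0
  Y (0, 9): covers {B} → 3
  Z (4, 2): covers {A, B, C} → 113
  W (13, 5): covers {A, C} → 110
Maximum coverage at Z: 113 patients per week.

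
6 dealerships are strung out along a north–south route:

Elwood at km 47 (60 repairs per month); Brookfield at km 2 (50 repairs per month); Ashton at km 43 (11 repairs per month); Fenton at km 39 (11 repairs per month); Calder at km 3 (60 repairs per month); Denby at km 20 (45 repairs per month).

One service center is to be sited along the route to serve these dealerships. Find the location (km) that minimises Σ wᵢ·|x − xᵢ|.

x = 20

For a sum of weighted absolute distances on a line, the optimum is the weighted median (not the mean). Total weight W = 237; half-weight = 118.5.
Sort by position and accumulate weight:
  km 2 (Brookfield, w=50) → cum 50
  km 3 (Calder, w=60) → cum 110
  km 20 (Denby, w=45) → cum 155  ≥ 118.5 → median here
  km 39 (Fenton, w=11) → cum 166
  km 43 (Ashton, w=11) → cum 177
  km 47 (Elwood, w=60) → cum 237
Optimal location: km 20.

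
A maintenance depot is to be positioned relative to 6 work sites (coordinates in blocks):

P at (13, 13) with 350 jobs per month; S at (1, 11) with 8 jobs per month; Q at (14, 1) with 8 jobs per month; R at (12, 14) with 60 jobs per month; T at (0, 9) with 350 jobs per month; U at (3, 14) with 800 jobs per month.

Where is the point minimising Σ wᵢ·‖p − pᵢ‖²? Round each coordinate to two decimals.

(4.94, 12.59)

The minimiser of Σwᵢ‖p−pᵢ‖² is the weighted centroid p* = (Σwᵢpᵢ)/(Σwᵢ).
Σwᵢ = 1576.
Σwᵢxᵢ = 350·13 + 8·1 + 8·14 + 60·12 + 350·0 + 800·3 = 7790.
Σwᵢyᵢ = 350·13 + 8·11 + 8·1 + 60·14 + 350·9 + 800·14 = 19836.
x* = 7790/1576 = 4.94, y* = 19836/1576 = 12.59.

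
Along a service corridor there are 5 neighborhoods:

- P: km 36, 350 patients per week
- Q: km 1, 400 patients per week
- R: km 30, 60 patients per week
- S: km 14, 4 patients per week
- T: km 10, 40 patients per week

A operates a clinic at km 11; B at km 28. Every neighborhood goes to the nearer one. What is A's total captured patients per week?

444

The indifferent point is the midpoint (11+28)/2 = 19.5; neighborhoods left of it (closer to A at 11) go to A, those right go to B.
  Q at 1 (w=400) → A
  T at 10 (w=40) → A
  S at 14 (w=4) → A
  R at 30 (w=60) → B
  P at 36 (w=350) → B
A captures 444; B captures 410.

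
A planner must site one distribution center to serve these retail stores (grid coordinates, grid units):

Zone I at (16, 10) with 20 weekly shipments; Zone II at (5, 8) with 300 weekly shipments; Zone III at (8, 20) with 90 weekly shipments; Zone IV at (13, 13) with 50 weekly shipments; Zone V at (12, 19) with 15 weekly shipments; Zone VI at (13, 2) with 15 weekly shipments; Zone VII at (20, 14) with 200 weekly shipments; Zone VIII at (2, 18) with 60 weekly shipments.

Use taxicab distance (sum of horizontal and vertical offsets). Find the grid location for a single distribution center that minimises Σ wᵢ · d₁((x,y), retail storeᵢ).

Manhattan distance separates: Σwᵢ(|x−xᵢ|+|y−yᵢ|) = Σwᵢ|x−xᵢ| + Σwᵢ|y−yᵢ|, so x and y are optimised independently as 1-D weighted medians.
Total weight W = 750; half = 375.
x-coordinate, sorted with cumulative weight:
  x=2 (Zone VIII, w=60) cum 60
  x=5 (Zone II, w=300) cum 360
  x=8 (Zone III, w=90) cum 450  ← median
  x=12 (Zone V, w=15) cum 465
  x=13 (Zone IV, w=50) cum 515
  x=13 (Zone VI, w=15) cum 530
  x=16 (Zone I, w=20) cum 550
  x=20 (Zone VII, w=200) cum 750
⇒ x* = 8
y-coordinate, sorted with cumulative weight:
  y=2 (Zone VI, w=15) cum 15
  y=8 (Zone II, w=300) cum 315
  y=10 (Zone I, w=20) cum 335
  y=13 (Zone IV, w=50) cum 385  ← median
  y=14 (Zone VII, w=200) cum 585
  y=18 (Zone VIII, w=60) cum 645
  y=19 (Zone V, w=15) cum 660
  y=20 (Zone III, w=90) cum 750
⇒ y* = 13

(8, 13)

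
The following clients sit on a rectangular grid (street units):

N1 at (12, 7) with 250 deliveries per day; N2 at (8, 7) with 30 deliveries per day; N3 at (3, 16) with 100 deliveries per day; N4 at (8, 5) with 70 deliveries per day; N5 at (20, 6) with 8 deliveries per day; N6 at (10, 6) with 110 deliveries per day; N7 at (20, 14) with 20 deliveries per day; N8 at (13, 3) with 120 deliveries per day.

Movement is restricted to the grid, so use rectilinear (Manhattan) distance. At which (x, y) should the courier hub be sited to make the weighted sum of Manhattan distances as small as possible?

Manhattan distance separates: Σwᵢ(|x−xᵢ|+|y−yᵢ|) = Σwᵢ|x−xᵢ| + Σwᵢ|y−yᵢ|, so x and y are optimised independently as 1-D weighted medians.
Total weight W = 708; half = 354.
x-coordinate, sorted with cumulative weight:
  x=3 (N3, w=100) cum 100
  x=8 (N2, w=30) cum 130
  x=8 (N4, w=70) cum 200
  x=10 (N6, w=110) cum 310
  x=12 (N1, w=250) cum 560  ← median
  x=13 (N8, w=120) cum 680
  x=20 (N5, w=8) cum 688
  x=20 (N7, w=20) cum 708
⇒ x* = 12
y-coordinate, sorted with cumulative weight:
  y=3 (N8, w=120) cum 120
  y=5 (N4, w=70) cum 190
  y=6 (N5, w=8) cum 198
  y=6 (N6, w=110) cum 308
  y=7 (N1, w=250) cum 558  ← median
  y=7 (N2, w=30) cum 588
  y=14 (N7, w=20) cum 608
  y=16 (N3, w=100) cum 708
⇒ y* = 7

(12, 7)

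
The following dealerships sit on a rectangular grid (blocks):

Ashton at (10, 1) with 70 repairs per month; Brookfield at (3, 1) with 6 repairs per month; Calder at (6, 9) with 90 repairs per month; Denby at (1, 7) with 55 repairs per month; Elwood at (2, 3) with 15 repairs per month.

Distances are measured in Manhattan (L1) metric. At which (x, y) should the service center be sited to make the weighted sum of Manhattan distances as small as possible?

Manhattan distance separates: Σwᵢ(|x−xᵢ|+|y−yᵢ|) = Σwᵢ|x−xᵢ| + Σwᵢ|y−yᵢ|, so x and y are optimised independently as 1-D weighted medians.
Total weight W = 236; half = 118.
x-coordinate, sorted with cumulative weight:
  x=1 (Denby, w=55) cum 55
  x=2 (Elwood, w=15) cum 70
  x=3 (Brookfield, w=6) cum 76
  x=6 (Calder, w=90) cum 166  ← median
  x=10 (Ashton, w=70) cum 236
⇒ x* = 6
y-coordinate, sorted with cumulative weight:
  y=1 (Ashton, w=70) cum 70
  y=1 (Brookfield, w=6) cum 76
  y=3 (Elwood, w=15) cum 91
  y=7 (Denby, w=55) cum 146  ← median
  y=9 (Calder, w=90) cum 236
⇒ y* = 7

(6, 7)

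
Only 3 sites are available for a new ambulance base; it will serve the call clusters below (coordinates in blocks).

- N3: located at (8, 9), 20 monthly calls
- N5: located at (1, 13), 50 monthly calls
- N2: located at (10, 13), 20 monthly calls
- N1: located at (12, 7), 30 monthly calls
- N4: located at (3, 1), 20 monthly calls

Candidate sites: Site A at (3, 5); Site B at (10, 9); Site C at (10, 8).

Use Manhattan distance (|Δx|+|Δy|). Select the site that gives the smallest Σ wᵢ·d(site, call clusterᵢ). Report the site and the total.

Site B, total 1190 blocks

Total weighted distance at each candidate:
  Site A (3, 5): total = 1390
  Site B (10, 9): total = 1190
  Site C (10, 8): total = 1230
Minimum is at Site B with total 1190 blocks.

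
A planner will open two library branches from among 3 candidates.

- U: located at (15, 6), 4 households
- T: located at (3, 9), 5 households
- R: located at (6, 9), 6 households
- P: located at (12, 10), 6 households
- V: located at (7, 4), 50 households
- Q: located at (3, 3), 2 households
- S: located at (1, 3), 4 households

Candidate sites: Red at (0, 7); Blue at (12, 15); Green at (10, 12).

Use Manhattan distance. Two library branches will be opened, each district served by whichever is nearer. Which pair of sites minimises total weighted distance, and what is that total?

{Red, Green}, total 669

Evaluate every pair (each demand assigned to the nearer of the two):
  {Red, Green}: total = 669
  {Red, Blue}: total = 685
  {Blue, Green}: total = 814
Best pair: {Red, Green} with total 669.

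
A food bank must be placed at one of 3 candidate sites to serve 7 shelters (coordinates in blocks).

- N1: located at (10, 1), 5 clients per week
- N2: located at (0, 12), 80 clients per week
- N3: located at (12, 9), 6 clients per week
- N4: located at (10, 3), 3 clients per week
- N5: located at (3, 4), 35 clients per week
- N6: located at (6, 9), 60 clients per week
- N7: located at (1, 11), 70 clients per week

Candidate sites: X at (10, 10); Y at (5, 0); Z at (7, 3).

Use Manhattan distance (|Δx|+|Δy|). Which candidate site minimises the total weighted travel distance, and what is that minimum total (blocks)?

X, total 2499 blocks

Total weighted distance at each candidate:
  X (10, 10): total = 2499
  Y (5, 0): total = 3370
  Z (7, 3): total = 2955
Minimum is at X with total 2499 blocks.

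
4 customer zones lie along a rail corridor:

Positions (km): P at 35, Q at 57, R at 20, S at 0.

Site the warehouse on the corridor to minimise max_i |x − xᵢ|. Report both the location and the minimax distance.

The 1-center on a line is the midpoint of the two extreme points: leftmost at 0, rightmost at 57.
Optimal location = (0 + 57)/2 = 28.5; maximum distance = (57 − 0)/2 = 28.5.

location 28.5, max distance 28.5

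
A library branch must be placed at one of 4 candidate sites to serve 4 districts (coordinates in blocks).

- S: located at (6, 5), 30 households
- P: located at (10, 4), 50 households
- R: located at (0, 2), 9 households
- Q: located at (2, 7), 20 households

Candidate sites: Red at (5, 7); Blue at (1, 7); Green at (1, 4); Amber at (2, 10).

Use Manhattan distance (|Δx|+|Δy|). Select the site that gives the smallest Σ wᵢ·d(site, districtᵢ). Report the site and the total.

Red, total 640 blocks

Total weighted distance at each candidate:
  Red (5, 7): total = 640
  Blue (1, 7): total = 884
  Green (1, 4): total = 737
  Amber (2, 10): total = 1120
Minimum is at Red with total 640 blocks.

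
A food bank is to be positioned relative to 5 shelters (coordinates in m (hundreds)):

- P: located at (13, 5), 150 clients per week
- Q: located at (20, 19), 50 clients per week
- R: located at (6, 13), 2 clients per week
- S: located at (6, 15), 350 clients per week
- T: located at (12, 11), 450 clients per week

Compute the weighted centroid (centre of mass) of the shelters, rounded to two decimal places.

The minimiser of Σwᵢ‖p−pᵢ‖² is the weighted centroid p* = (Σwᵢpᵢ)/(Σwᵢ).
Σwᵢ = 1002.
Σwᵢxᵢ = 150·13 + 50·20 + 2·6 + 350·6 + 450·12 = 10462.
Σwᵢyᵢ = 150·5 + 50·19 + 2·13 + 350·15 + 450·11 = 11926.
x* = 10462/1002 = 10.44, y* = 11926/1002 = 11.90.

(10.44, 11.90)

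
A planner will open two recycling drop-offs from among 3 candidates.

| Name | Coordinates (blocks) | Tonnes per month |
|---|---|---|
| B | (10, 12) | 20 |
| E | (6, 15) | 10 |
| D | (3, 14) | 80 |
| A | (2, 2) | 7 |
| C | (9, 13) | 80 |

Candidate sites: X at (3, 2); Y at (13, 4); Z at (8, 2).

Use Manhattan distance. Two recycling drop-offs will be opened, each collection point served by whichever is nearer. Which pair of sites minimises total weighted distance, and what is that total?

{X, Z}, total 2317

Evaluate every pair (each demand assigned to the nearer of the two):
  {X, Z}: total = 2317
  {X, Y}: total = 2387
  {Y, Z}: total = 2732
Best pair: {X, Z} with total 2317.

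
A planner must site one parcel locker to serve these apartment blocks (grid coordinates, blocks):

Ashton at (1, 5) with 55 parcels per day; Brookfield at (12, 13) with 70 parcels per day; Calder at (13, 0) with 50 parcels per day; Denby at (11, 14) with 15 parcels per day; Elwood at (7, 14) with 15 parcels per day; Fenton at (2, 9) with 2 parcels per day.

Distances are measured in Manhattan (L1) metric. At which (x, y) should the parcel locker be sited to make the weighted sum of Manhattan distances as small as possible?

(12, 5)

Manhattan distance separates: Σwᵢ(|x−xᵢ|+|y−yᵢ|) = Σwᵢ|x−xᵢ| + Σwᵢ|y−yᵢ|, so x and y are optimised independently as 1-D weighted medians.
Total weight W = 207; half = 103.5.
x-coordinate, sorted with cumulative weight:
  x=1 (Ashton, w=55) cum 55
  x=2 (Fenton, w=2) cum 57
  x=7 (Elwood, w=15) cum 72
  x=11 (Denby, w=15) cum 87
  x=12 (Brookfield, w=70) cum 157  ← median
  x=13 (Calder, w=50) cum 207
⇒ x* = 12
y-coordinate, sorted with cumulative weight:
  y=0 (Calder, w=50) cum 50
  y=5 (Ashton, w=55) cum 105  ← median
  y=9 (Fenton, w=2) cum 107
  y=13 (Brookfield, w=70) cum 177
  y=14 (Denby, w=15) cum 192
  y=14 (Elwood, w=15) cum 207
⇒ y* = 5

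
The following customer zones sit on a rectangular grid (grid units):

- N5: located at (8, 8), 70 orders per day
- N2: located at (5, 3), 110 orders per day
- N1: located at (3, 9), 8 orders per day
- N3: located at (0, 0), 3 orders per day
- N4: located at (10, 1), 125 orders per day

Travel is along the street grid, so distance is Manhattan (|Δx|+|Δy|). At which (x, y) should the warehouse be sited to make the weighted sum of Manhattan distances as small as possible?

Manhattan distance separates: Σwᵢ(|x−xᵢ|+|y−yᵢ|) = Σwᵢ|x−xᵢ| + Σwᵢ|y−yᵢ|, so x and y are optimised independently as 1-D weighted medians.
Total weight W = 316; half = 158.
x-coordinate, sorted with cumulative weight:
  x=0 (N3, w=3) cum 3
  x=3 (N1, w=8) cum 11
  x=5 (N2, w=110) cum 121
  x=8 (N5, w=70) cum 191  ← median
  x=10 (N4, w=125) cum 316
⇒ x* = 8
y-coordinate, sorted with cumulative weight:
  y=0 (N3, w=3) cum 3
  y=1 (N4, w=125) cum 128
  y=3 (N2, w=110) cum 238  ← median
  y=8 (N5, w=70) cum 308
  y=9 (N1, w=8) cum 316
⇒ y* = 3

(8, 3)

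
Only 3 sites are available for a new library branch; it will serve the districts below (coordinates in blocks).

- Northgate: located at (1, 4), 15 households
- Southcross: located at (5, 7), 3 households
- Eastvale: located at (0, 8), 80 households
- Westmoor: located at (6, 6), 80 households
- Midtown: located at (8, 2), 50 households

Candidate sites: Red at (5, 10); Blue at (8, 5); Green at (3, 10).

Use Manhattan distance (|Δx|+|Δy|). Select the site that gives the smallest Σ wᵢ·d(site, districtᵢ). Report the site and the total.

Total weighted distance at each candidate:
  Red (5, 10): total = 1669
  Blue (8, 5): total = 1405
  Green (3, 10): total = 1745
Minimum is at Blue with total 1405 blocks.

Blue, total 1405 blocks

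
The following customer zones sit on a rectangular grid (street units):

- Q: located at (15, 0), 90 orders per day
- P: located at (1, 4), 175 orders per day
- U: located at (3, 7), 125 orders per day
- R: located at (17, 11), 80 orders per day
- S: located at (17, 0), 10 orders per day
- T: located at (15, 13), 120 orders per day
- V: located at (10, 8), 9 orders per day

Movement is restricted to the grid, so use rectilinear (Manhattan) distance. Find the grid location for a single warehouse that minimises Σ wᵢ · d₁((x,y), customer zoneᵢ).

Manhattan distance separates: Σwᵢ(|x−xᵢ|+|y−yᵢ|) = Σwᵢ|x−xᵢ| + Σwᵢ|y−yᵢ|, so x and y are optimised independently as 1-D weighted medians.
Total weight W = 609; half = 304.5.
x-coordinate, sorted with cumulative weight:
  x=1 (P, w=175) cum 175
  x=3 (U, w=125) cum 300
  x=10 (V, w=9) cum 309  ← median
  x=15 (Q, w=90) cum 399
  x=15 (T, w=120) cum 519
  x=17 (R, w=80) cum 599
  x=17 (S, w=10) cum 609
⇒ x* = 10
y-coordinate, sorted with cumulative weight:
  y=0 (Q, w=90) cum 90
  y=0 (S, w=10) cum 100
  y=4 (P, w=175) cum 275
  y=7 (U, w=125) cum 400  ← median
  y=8 (V, w=9) cum 409
  y=11 (R, w=80) cum 489
  y=13 (T, w=120) cum 609
⇒ y* = 7

(10, 7)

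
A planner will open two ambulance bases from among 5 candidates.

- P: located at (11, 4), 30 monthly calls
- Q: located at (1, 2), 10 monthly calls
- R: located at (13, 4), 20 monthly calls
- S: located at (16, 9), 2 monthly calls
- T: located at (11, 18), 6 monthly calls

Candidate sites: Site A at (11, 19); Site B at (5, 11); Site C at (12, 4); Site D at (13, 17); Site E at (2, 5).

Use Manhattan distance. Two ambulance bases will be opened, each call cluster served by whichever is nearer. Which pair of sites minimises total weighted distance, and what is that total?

Evaluate every pair (each demand assigned to the nearer of the two):
  {Site C, Site E}: total = 198
  {Site A, Site C}: total = 204
  {Site C, Site D}: total = 216
  {Site B, Site C}: total = 276
  {Site A, Site E}: total = 616
  {Site D, Site E}: total = 620
  {Site B, Site E}: total = 684
  {Site B, Site D}: total = 820
  {Site A, Site B}: total = 852
  {Site A, Site D}: total = 1008
Best pair: {Site C, Site E} with total 198.

{Site C, Site E}, total 198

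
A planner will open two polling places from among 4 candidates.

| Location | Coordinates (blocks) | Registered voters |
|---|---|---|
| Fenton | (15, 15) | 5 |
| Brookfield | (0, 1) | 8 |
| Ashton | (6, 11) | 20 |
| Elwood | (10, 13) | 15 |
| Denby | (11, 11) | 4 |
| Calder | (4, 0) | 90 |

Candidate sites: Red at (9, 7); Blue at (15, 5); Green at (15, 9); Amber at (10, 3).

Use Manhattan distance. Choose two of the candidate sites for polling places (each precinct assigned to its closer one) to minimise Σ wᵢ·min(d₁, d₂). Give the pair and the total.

Evaluate every pair (each demand assigned to the nearer of the two):
  {Red, Amber}: total = 1245
  {Green, Amber}: total = 1315
  {Blue, Amber}: total = 1382
  {Red, Green}: total = 1499
  {Red, Blue}: total = 1519
  {Blue, Green}: total = 2001
Best pair: {Red, Amber} with total 1245.

{Red, Amber}, total 1245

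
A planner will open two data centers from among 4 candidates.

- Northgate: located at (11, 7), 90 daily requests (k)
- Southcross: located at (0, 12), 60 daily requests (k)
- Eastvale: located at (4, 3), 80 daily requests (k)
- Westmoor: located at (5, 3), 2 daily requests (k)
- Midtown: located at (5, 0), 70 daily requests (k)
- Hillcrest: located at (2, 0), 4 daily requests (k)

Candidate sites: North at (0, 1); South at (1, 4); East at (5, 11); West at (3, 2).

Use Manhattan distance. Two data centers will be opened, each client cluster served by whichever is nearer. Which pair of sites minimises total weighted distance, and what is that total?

{East, West}, total 1718

Evaluate every pair (each demand assigned to the nearer of the two):
  {East, West}: total = 1718
  {South, West}: total = 2168
  {South, East}: total = 2170
  {North, East}: total = 2186
  {North, West}: total = 2288
  {North, South}: total = 2472
Best pair: {East, West} with total 1718.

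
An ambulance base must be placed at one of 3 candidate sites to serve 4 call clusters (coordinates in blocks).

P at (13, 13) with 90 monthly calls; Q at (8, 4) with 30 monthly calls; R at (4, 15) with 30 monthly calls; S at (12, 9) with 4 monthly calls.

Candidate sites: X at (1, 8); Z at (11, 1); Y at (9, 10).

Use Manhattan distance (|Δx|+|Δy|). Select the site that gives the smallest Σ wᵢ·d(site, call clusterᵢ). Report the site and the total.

Total weighted distance at each candidate:
  X (1, 8): total = 2208
  Z (11, 1): total = 2106
  Y (9, 10): total = 1156
Minimum is at Y with total 1156 blocks.

Y, total 1156 blocks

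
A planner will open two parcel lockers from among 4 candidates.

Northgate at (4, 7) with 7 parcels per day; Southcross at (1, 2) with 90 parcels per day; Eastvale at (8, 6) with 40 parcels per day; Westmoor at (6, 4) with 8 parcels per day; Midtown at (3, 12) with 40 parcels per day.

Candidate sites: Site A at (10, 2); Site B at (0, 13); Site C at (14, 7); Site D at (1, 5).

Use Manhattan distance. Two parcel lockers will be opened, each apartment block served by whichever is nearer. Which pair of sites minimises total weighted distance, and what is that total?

{Site B, Site D}, total 833

Evaluate every pair (each demand assigned to the nearer of the two):
  {Site B, Site D}: total = 833
  {Site A, Site D}: total = 953
  {Site C, Site D}: total = 993
  {Site A, Site B}: total = 1328
  {Site B, Site C}: total = 1678
  {Site A, Site C}: total = 1808
Best pair: {Site B, Site D} with total 833.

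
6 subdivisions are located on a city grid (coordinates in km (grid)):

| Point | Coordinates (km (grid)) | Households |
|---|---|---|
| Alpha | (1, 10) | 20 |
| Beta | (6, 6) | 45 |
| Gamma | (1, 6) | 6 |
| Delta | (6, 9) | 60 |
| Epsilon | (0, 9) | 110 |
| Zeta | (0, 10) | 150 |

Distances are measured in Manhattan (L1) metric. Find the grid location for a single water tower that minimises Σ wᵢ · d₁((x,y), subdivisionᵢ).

Manhattan distance separates: Σwᵢ(|x−xᵢ|+|y−yᵢ|) = Σwᵢ|x−xᵢ| + Σwᵢ|y−yᵢ|, so x and y are optimised independently as 1-D weighted medians.
Total weight W = 391; half = 195.5.
x-coordinate, sorted with cumulative weight:
  x=0 (Epsilon, w=110) cum 110
  x=0 (Zeta, w=150) cum 260  ← median
  x=1 (Alpha, w=20) cum 280
  x=1 (Gamma, w=6) cum 286
  x=6 (Beta, w=45) cum 331
  x=6 (Delta, w=60) cum 391
⇒ x* = 0
y-coordinate, sorted with cumulative weight:
  y=6 (Beta, w=45) cum 45
  y=6 (Gamma, w=6) cum 51
  y=9 (Delta, w=60) cum 111
  y=9 (Epsilon, w=110) cum 221  ← median
  y=10 (Alpha, w=20) cum 241
  y=10 (Zeta, w=150) cum 391
⇒ y* = 9

(0, 9)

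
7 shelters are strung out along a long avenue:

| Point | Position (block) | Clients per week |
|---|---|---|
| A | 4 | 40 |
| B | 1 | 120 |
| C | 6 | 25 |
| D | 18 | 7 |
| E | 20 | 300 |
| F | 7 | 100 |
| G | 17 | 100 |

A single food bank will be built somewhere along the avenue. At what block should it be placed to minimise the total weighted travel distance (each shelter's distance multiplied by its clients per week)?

x = 17

For a sum of weighted absolute distances on a line, the optimum is the weighted median (not the mean). Total weight W = 692; half-weight = 346.
Sort by position and accumulate weight:
  block 1 (B, w=120) → cum 120
  block 4 (A, w=40) → cum 160
  block 6 (C, w=25) → cum 185
  block 7 (F, w=100) → cum 285
  block 17 (G, w=100) → cum 385  ≥ 346 → median here
  block 18 (D, w=7) → cum 392
  block 20 (E, w=300) → cum 692
Optimal location: block 17.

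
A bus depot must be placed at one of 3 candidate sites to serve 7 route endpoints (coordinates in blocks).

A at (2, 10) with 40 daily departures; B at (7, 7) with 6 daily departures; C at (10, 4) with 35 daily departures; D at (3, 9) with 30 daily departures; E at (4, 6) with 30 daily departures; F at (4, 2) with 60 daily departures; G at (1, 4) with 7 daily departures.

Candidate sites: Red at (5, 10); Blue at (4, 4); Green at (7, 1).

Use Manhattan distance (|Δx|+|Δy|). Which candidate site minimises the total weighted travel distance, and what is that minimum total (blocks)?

Total weighted distance at each candidate:
  Red (5, 10): total = 1385
  Blue (4, 4): total = 947
  Green (7, 1): total = 1709
Minimum is at Blue with total 947 blocks.

Blue, total 947 blocks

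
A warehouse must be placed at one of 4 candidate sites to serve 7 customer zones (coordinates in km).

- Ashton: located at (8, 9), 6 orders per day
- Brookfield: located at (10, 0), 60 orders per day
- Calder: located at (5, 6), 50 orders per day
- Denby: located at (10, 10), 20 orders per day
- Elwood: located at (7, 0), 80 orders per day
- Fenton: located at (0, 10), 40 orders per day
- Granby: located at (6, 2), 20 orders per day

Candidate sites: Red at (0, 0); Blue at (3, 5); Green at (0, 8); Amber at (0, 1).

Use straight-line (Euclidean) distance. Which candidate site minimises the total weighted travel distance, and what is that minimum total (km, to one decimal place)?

Blue, total 1668.7 km

Total weighted distance at each candidate:
  Red (0, 0): total = 2432.1
  Blue (3, 5): total = 1668.7
  Green (0, 8): total = 2390.1
  Amber (0, 1): total = 2340.8
Minimum is at Blue with total 1668.7 km.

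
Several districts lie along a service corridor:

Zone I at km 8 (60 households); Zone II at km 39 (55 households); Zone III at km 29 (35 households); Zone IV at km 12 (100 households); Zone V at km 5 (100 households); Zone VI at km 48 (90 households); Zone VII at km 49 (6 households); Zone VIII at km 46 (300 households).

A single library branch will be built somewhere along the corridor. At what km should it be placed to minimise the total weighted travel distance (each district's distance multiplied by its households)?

x = 46

For a sum of weighted absolute distances on a line, the optimum is the weighted median (not the mean). Total weight W = 746; half-weight = 373.
Sort by position and accumulate weight:
  km 5 (Zone V, w=100) → cum 100
  km 8 (Zone I, w=60) → cum 160
  km 12 (Zone IV, w=100) → cum 260
  km 29 (Zone III, w=35) → cum 295
  km 39 (Zone II, w=55) → cum 350
  km 46 (Zone VIII, w=300) → cum 650  ≥ 373 → median here
  km 48 (Zone VI, w=90) → cum 740
  km 49 (Zone VII, w=6) → cum 746
Optimal location: km 46.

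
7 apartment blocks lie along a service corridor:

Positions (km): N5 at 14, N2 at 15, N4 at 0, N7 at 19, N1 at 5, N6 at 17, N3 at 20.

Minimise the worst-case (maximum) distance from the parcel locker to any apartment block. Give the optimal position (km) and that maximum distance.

location 10, max distance 10

The 1-center on a line is the midpoint of the two extreme points: leftmost at 0, rightmost at 20.
Optimal location = (0 + 20)/2 = 10; maximum distance = (20 − 0)/2 = 10.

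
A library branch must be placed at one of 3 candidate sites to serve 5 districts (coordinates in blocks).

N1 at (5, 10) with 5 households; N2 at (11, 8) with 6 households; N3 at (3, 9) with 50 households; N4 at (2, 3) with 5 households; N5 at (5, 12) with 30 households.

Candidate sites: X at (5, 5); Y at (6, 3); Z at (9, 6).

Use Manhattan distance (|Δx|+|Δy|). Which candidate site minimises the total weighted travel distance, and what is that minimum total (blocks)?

X, total 614 blocks

Total weighted distance at each candidate:
  X (5, 5): total = 614
  Y (6, 3): total = 870
  Z (9, 6): total = 864
Minimum is at X with total 614 blocks.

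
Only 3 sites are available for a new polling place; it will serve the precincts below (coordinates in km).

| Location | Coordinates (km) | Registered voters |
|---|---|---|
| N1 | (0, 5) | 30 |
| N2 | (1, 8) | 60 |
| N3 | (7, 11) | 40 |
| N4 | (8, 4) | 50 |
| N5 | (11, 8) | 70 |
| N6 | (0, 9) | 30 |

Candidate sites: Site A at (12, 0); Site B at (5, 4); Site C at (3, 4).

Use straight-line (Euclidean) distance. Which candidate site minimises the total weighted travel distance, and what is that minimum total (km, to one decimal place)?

Site B, total 1650.5 km

Total weighted distance at each candidate:
  Site A (12, 0): total = 2986.6
  Site B (5, 4): total = 1650.5
  Site C (3, 4): total = 1736.7
Minimum is at Site B with total 1650.5 km.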